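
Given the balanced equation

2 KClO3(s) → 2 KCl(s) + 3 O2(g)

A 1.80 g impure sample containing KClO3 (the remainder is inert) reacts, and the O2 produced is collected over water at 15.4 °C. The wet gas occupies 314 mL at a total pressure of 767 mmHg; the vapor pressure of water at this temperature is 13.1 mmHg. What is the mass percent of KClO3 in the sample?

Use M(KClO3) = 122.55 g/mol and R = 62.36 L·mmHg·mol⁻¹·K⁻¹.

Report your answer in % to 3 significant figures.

P(O2) = 767 − 13.1 = 753.9 mmHg
n(O2) = PV/RT = (753.9 × 0.3140) / (62.36 × 288.55) = 0.01316 mol
n(KClO3) = (2/3) × 0.01316 = 0.008773 mol
m(KClO3) = 0.008773 × 122.55 = 1.075 g
%KClO3 = 1.075 / 1.80 × 100 = 59.72%

59.7 %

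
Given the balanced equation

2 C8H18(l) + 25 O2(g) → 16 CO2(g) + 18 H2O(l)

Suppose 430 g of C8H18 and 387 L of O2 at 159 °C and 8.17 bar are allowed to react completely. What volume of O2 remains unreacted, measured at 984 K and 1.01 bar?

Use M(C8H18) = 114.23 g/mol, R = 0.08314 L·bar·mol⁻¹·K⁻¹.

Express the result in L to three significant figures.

3320 L

n(C8H18) = 430 / 114.23 = 3.764 mol
n(O2) = PV/RT = (8.17 × 387) / (0.08314 × 432.15) = 88.00 mol
For 3.764 mol C8H18, stoichiometry requires (25/2) × 3.764 = 47.05 mol O2; 88.00 mol is available, so C8H18 is limiting.
n(O2) consumed = (25/2) × 3.764 = 47.05 mol; remaining = 88.00 − 47.05 = 40.95 mol
V(O2) = nRT/P = 40.95 × 0.08314 × 984 / 1.01 = 3317 L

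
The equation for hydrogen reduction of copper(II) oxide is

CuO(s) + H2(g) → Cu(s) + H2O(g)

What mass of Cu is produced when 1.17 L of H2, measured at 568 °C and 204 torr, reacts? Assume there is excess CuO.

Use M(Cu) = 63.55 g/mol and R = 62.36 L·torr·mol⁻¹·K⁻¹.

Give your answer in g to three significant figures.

0.289 g

n(H2) = PV/RT = (204 × 1.17) / (62.36 × 841.15) = 0.004550 mol
n(Cu) = (1/1) × 0.004550 = 0.004550 mol
m(Cu) = 0.004550 × 63.55 = 0.2892 g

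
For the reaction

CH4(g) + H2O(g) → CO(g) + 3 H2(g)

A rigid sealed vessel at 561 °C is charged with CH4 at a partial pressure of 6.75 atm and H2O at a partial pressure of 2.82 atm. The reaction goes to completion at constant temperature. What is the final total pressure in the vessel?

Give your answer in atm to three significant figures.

At constant V, partial pressures at 561 °C are proportional to moles, so apply stoichiometry directly to pressures.
P(H2O) required for 6.75 atm of CH4 = (1/1) × 6.75 = 6.750 atm; available 2.82 atm, so H2O is limiting.
P(CH4) remaining = 6.75 − (1/1) × 2.82 = 3.930 atm
P(gaseous products) = (1+3)/1 × 2.82 = 11.28 atm
P_total at 561 °C = 3.930 + 11.28 = 15.21 atm

15.2 atm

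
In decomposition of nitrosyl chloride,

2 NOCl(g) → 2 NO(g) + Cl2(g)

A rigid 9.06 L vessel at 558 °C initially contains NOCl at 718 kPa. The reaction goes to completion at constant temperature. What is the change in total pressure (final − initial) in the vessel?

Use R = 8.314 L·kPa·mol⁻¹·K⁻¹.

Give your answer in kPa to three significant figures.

359 kPa

Rigid vessel, constant T ⇒ P scales with total gas moles (2 → 3).
P_final = (3/2) × 718 = 1077 kPa; ΔP = 1077 − 718 = 359.0 kPa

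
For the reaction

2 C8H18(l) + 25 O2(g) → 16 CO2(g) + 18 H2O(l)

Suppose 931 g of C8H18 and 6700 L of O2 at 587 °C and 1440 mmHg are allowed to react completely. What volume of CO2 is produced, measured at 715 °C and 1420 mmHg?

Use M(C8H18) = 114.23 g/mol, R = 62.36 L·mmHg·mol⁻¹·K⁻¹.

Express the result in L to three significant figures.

2830 L

n(C8H18) = 931 / 114.23 = 8.150 mol
n(O2) = PV/RT = (1440 × 6700) / (62.36 × 860.15) = 179.9 mol
For 8.150 mol C8H18, stoichiometry requires (25/2) × 8.150 = 101.9 mol O2; 179.9 mol is available, so C8H18 is limiting.
n(CO2) = (16/2) × 8.150 = 65.20 mol
V(CO2) = nRT/P = 65.20 × 62.36 × 988.15 / 1420 = 2829 L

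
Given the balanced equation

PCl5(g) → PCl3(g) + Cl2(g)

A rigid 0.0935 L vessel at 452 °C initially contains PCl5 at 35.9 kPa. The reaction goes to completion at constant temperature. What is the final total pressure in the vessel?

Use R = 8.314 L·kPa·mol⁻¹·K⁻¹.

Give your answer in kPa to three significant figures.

At constant T and V, P ∝ n(gas): 1 mol gas → 2 mol gas.
P_final = (2/1) × 35.9 = 71.80 kPa

71.8 kPa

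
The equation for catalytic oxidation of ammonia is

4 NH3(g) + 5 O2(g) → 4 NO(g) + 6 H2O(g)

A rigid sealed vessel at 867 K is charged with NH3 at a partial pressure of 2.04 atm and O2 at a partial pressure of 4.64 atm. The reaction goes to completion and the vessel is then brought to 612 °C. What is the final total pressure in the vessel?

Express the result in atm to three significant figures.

7.34 atm

Because the vessel is rigid and T is held at 867 K, work the stoichiometry in partial pressures (P_i = n_iRT/V).
P(O2) required for 2.04 atm of NH3 = (5/4) × 2.04 = 2.550 atm; available 4.64 atm, so NH3 is limiting.
P(O2) remaining = 4.64 − (5/4) × 2.04 = 2.090 atm
P(gaseous products) = (4+6)/4 × 2.04 = 5.100 atm
P_total at 867 K = 2.090 + 5.100 = 7.190 atm
Scaling to 612 °C: P = 7.190 × 885.15/867 = 7.341 atm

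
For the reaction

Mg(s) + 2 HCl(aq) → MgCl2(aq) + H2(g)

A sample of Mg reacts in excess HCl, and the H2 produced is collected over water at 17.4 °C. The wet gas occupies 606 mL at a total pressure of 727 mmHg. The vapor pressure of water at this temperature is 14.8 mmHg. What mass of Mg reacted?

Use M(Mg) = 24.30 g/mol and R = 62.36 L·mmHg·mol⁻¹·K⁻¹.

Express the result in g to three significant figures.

0.579 g

P(H2) = 727 − 14.8 = 712.2 mmHg
n(H2) = PV/RT = (712.2 × 0.6060) / (62.36 × 290.55) = 0.02382 mol
n(Mg) = (1/1) × 0.02382 = 0.02382 mol
m(Mg) = 0.02382 × 24.30 = 0.5788 g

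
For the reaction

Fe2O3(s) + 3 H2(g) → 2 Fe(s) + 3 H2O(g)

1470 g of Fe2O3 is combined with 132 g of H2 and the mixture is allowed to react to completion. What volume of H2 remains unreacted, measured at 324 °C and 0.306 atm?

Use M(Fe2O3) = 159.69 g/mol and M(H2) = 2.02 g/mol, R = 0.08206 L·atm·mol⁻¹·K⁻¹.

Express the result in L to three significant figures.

6040 L

n(Fe2O3) = 1470 / 159.69 = 9.205 mol
n(H2) = 132 / 2.02 = 65.35 mol
For 9.205 mol Fe2O3, stoichiometry requires (3/1) × 9.205 = 27.62 mol H2; 65.35 mol is available, so Fe2O3 is limiting.
n(H2) consumed = (3/1) × 9.205 = 27.62 mol; remaining = 65.35 − 27.62 = 37.73 mol
V(H2) = nRT/P = 37.73 × 0.08206 × 597.15 / 0.306 = 6042 L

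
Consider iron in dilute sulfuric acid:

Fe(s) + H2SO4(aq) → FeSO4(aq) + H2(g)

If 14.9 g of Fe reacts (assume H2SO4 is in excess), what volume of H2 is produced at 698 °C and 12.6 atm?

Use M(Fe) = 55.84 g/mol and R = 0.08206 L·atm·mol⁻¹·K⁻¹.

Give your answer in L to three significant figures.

n(Fe) = 14.90 / 55.84 = 0.2668 mol
n(H2) = (1/1) × 0.2668 = 0.2668 mol
V = nRT/P = 0.2668 × 0.08206 × 971.15 / 12.6 = 1.687 L

1.69 L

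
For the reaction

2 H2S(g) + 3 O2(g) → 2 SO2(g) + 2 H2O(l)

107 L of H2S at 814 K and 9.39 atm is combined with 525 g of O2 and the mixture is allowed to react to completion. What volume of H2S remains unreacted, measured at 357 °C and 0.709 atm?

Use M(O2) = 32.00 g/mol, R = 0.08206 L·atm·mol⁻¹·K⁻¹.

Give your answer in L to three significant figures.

299 L

n(H2S) = PV/RT = (9.39 × 107) / (0.08206 × 814) = 15.04 mol
n(O2) = 525 / 32.00 = 16.41 mol
For 15.04 mol H2S, stoichiometry requires (3/2) × 15.04 = 22.56 mol O2; 16.41 mol is available, so O2 is limiting.
n(H2S) consumed = (2/3) × 16.41 = 10.94 mol; remaining = 15.04 − 10.94 = 4.100 mol
V(H2S) = nRT/P = 4.100 × 0.08206 × 630.15 / 0.709 = 299.0 L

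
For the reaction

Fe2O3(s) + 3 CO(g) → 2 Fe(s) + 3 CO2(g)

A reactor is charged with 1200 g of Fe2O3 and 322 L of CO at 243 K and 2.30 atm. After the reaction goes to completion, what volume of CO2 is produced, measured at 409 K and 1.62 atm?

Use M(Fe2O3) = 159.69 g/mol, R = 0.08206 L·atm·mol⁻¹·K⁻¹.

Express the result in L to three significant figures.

n(Fe2O3) = 1200 / 159.69 = 7.515 mol
n(CO) = PV/RT = (2.30 × 322) / (0.08206 × 243) = 37.14 mol
For 7.515 mol Fe2O3, stoichiometry requires (3/1) × 7.515 = 22.54 mol CO; 37.14 mol is available, so Fe2O3 is limiting.
n(CO2) = (3/1) × 7.515 = 22.54 mol
V(CO2) = nRT/P = 22.54 × 0.08206 × 409 / 1.62 = 467.0 L

467 L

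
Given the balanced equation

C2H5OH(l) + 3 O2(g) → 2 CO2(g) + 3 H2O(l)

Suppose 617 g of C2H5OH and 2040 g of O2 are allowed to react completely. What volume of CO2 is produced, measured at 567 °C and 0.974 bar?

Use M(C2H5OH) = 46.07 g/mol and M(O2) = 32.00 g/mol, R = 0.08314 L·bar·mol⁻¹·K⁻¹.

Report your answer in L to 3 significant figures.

1920 L

n(C2H5OH) = 617 / 46.07 = 13.39 mol
n(O2) = 2040 / 32.00 = 63.75 mol
For 13.39 mol C2H5OH, stoichiometry requires (3/1) × 13.39 = 40.17 mol O2; 63.75 mol is available, so C2H5OH is limiting.
n(CO2) = (2/1) × 13.39 = 26.78 mol
V(CO2) = nRT/P = 26.78 × 0.08314 × 840.15 / 0.974 = 1921 L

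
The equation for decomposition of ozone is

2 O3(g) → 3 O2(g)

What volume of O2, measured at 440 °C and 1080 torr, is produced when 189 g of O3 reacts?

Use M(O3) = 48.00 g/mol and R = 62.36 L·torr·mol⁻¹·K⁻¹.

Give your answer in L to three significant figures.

n(O3) = 189.0 / 48.00 = 3.938 mol
n(O2) = (3/2) × 3.938 = 5.907 mol
V = nRT/P = 5.907 × 62.36 × 713.15 / 1080 = 243.2 L

243 L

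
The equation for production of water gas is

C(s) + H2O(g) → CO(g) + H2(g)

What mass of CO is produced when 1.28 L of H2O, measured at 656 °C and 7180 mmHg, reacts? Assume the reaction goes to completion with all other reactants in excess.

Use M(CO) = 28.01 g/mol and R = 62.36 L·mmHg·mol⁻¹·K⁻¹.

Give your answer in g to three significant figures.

n(H2O) = PV/RT = (7180 × 1.28) / (62.36 × 929.15) = 0.1586 mol
n(CO) = (1/1) × 0.1586 = 0.1586 mol
m(CO) = 0.1586 × 28.01 = 4.442 g

4.44 g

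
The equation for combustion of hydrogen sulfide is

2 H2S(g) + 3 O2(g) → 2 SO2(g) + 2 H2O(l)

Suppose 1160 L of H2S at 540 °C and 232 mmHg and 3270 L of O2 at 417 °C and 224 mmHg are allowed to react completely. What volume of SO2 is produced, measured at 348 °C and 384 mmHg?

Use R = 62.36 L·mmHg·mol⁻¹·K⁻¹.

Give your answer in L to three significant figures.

535 L

n(H2S) = PV/RT = (232 × 1160) / (62.36 × 813.15) = 5.307 mol
n(O2) = PV/RT = (224 × 3270) / (62.36 × 690.15) = 17.02 mol
For 5.307 mol H2S, stoichiometry requires (3/2) × 5.307 = 7.961 mol O2; 17.02 mol is available, so H2S is limiting.
n(SO2) = (2/2) × 5.307 = 5.307 mol
V(SO2) = nRT/P = 5.307 × 62.36 × 621.15 / 384 = 535.3 L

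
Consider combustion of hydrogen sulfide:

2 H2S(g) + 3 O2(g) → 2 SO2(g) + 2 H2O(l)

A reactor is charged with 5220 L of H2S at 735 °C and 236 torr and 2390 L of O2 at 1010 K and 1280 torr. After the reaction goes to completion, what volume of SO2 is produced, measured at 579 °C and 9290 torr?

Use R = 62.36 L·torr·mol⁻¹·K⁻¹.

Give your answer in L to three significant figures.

112 L

n(H2S) = PV/RT = (236 × 5220) / (62.36 × 1008.15) = 19.60 mol
n(O2) = PV/RT = (1280 × 2390) / (62.36 × 1010) = 48.57 mol
For 19.60 mol H2S, stoichiometry requires (3/2) × 19.60 = 29.40 mol O2; 48.57 mol is available, so H2S is limiting.
n(SO2) = (2/2) × 19.60 = 19.60 mol
V(SO2) = nRT/P = 19.60 × 62.36 × 852.15 / 9290 = 112.1 L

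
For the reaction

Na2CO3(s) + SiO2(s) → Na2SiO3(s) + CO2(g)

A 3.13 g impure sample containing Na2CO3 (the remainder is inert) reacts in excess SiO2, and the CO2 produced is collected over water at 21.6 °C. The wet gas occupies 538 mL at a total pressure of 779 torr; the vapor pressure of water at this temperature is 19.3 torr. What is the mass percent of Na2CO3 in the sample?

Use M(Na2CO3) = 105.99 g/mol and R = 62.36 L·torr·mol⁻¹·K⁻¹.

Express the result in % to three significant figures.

75.3 %

P(CO2) = 779 − 19.3 = 759.7 torr
n(CO2) = PV/RT = (759.7 × 0.5380) / (62.36 × 294.75) = 0.02224 mol
n(Na2CO3) = (1/1) × 0.02224 = 0.02224 mol
m(Na2CO3) = 0.02224 × 105.99 = 2.357 g
%Na2CO3 = 2.357 / 3.13 × 100 = 75.30%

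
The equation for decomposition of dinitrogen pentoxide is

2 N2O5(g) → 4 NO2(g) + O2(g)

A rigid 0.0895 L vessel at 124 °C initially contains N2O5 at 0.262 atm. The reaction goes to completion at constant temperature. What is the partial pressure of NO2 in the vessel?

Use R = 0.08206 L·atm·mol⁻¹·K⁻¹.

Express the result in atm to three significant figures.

0.524 atm

n(N2O5)₀ = PV/RT = (0.262 × 0.0895) / (0.08206 × 397.15) = 0.0007195 mol
n(NO2) = (4/2) × 0.0007195 = 0.001439 mol
P(NO2) = nRT/V = 0.001439 × 0.08206 × 397.15 / 0.0895 = 0.5240 atm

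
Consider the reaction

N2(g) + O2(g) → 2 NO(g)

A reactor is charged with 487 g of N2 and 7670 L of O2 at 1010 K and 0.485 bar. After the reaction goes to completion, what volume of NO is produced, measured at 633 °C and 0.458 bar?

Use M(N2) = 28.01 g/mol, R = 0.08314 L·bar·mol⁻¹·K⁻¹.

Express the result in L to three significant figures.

n(N2) = 487 / 28.01 = 17.39 mol
n(O2) = PV/RT = (0.485 × 7670) / (0.08314 × 1010) = 44.30 mol
For 17.39 mol N2, stoichiometry requires (1/1) × 17.39 = 17.39 mol O2; 44.30 mol is available, so N2 is limiting.
n(NO) = (2/1) × 17.39 = 34.78 mol
V(NO) = nRT/P = 34.78 × 0.08314 × 906.15 / 0.458 = 5721 L

5720 L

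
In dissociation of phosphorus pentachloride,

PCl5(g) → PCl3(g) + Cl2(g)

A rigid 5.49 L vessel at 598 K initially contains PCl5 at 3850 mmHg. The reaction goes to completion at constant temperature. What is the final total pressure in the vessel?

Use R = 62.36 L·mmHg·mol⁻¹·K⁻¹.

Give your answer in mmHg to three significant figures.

7700 mmHg

Rigid vessel, constant T ⇒ P scales with total gas moles (1 → 2).
P_final = (2/1) × 3850 = 7700 mmHg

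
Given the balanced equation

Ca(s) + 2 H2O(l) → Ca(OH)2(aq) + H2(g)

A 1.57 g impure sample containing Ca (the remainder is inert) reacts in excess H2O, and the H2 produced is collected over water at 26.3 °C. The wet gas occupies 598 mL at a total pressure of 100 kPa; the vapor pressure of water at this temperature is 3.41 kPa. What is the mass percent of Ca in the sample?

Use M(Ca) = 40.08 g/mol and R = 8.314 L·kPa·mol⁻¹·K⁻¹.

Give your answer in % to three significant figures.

P(H2) = 100 − 3.41 = 96.59 kPa
n(H2) = PV/RT = (96.59 × 0.5980) / (8.314 × 299.45) = 0.02320 mol
n(Ca) = (1/1) × 0.02320 = 0.02320 mol
m(Ca) = 0.02320 × 40.08 = 0.9299 g
%Ca = 0.9299 / 1.57 × 100 = 59.23%

59.2 %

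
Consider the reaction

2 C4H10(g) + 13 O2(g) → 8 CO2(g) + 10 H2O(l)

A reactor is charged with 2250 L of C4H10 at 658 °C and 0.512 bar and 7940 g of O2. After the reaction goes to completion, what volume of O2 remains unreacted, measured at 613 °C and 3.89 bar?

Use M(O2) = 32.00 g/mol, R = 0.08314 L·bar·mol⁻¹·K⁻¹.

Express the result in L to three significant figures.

n(C4H10) = PV/RT = (0.512 × 2250) / (0.08314 × 931.15) = 14.88 mol
n(O2) = 7940 / 32.00 = 248.1 mol
For 14.88 mol C4H10, stoichiometry requires (13/2) × 14.88 = 96.72 mol O2; 248.1 mol is available, so C4H10 is limiting.
n(O2) consumed = (13/2) × 14.88 = 96.72 mol; remaining = 248.1 − 96.72 = 151.4 mol
V(O2) = nRT/P = 151.4 × 0.08314 × 886.15 / 3.89 = 2867 L

2870 L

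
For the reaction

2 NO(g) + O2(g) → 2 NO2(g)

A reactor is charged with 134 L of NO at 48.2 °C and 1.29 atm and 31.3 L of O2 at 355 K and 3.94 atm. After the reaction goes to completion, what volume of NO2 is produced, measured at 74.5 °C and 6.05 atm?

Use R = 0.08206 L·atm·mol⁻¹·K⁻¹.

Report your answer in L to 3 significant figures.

30.9 L

n(NO) = PV/RT = (1.29 × 134) / (0.08206 × 321.35) = 6.555 mol
n(O2) = PV/RT = (3.94 × 31.3) / (0.08206 × 355) = 4.233 mol
For 6.555 mol NO, stoichiometry requires (1/2) × 6.555 = 3.277 mol O2; 4.233 mol is available, so NO is limiting.
n(NO2) = (2/2) × 6.555 = 6.555 mol
V(NO2) = nRT/P = 6.555 × 0.08206 × 347.65 / 6.05 = 30.91 L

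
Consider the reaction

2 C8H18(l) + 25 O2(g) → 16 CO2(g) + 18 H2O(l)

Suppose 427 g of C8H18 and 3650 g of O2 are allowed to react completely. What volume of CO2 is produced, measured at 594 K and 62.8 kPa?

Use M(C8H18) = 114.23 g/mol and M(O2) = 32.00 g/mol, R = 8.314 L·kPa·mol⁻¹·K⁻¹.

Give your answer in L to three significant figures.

2350 L

n(C8H18) = 427 / 114.23 = 3.738 mol
n(O2) = 3650 / 32.00 = 114.1 mol
For 3.738 mol C8H18, stoichiometry requires (25/2) × 3.738 = 46.73 mol O2; 114.1 mol is available, so C8H18 is limiting.
n(CO2) = (16/2) × 3.738 = 29.90 mol
V(CO2) = nRT/P = 29.90 × 8.314 × 594 / 62.8 = 2351 L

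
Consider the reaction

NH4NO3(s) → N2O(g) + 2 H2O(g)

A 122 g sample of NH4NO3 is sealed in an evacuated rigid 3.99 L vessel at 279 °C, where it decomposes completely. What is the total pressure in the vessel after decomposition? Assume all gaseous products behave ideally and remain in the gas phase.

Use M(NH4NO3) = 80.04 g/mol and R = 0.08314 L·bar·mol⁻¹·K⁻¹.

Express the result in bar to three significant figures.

n(NH4NO3) = 122 / 80.04 = 1.524 mol
n(gas produced) = (3/1) × 1.524 = 4.572 mol
P = nRT/V = 4.572 × 0.08314 × 552.15 / 3.99 = 52.60 bar

52.6 bar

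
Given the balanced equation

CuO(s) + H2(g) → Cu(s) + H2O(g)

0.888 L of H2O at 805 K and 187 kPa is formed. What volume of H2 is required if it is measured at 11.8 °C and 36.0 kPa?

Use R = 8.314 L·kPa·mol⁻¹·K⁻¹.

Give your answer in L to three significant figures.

1.63 L

n(H2O) = PV/RT = (187 × 0.888) / (8.314 × 805) = 0.02481 mol
n(H2) = (1/1) × 0.02481 = 0.02481 mol
V = nRT/P = 0.02481 × 8.314 × 284.95 / 36.0 = 1.633 L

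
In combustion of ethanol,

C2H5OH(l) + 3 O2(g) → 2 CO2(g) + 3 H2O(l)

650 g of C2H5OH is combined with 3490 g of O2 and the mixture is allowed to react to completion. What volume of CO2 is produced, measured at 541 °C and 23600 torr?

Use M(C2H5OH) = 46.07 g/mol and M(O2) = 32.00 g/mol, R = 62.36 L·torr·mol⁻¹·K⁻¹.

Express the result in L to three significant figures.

60.7 L

n(C2H5OH) = 650 / 46.07 = 14.11 mol
n(O2) = 3490 / 32.00 = 109.1 mol
For 14.11 mol C2H5OH, stoichiometry requires (3/1) × 14.11 = 42.33 mol O2; 109.1 mol is available, so C2H5OH is limiting.
n(CO2) = (2/1) × 14.11 = 28.22 mol
V(CO2) = nRT/P = 28.22 × 62.36 × 814.15 / 23600 = 60.71 L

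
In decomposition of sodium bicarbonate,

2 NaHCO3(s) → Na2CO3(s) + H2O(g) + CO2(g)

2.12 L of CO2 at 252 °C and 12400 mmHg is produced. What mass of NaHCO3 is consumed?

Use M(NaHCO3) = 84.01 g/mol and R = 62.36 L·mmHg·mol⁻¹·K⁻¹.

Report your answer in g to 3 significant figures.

135 g

n(CO2) = PV/RT = (12400 × 2.12) / (62.36 × 525.15) = 0.8027 mol
n(NaHCO3) = (2/1) × 0.8027 = 1.605 mol
m(NaHCO3) = 1.605 × 84.01 = 134.8 g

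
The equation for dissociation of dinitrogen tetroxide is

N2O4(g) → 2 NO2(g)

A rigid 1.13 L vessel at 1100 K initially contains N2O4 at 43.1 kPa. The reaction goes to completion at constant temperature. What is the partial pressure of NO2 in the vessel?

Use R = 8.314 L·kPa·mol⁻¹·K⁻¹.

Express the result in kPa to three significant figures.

86.2 kPa

n(N2O4)₀ = PV/RT = (43.1 × 1.13) / (8.314 × 1100) = 0.005325 mol
n(NO2) = (2/1) × 0.005325 = 0.01065 mol
P(NO2) = nRT/V = 0.01065 × 8.314 × 1100 / 1.13 = 86.19 kPa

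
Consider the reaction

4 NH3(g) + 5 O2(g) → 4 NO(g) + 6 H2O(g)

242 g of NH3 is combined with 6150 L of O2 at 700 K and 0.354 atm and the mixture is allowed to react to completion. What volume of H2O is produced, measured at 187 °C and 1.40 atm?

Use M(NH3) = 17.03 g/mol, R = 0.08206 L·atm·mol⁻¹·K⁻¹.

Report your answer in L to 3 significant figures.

575 L

n(NH3) = 242 / 17.03 = 14.21 mol
n(O2) = PV/RT = (0.354 × 6150) / (0.08206 × 700) = 37.90 mol
For 14.21 mol NH3, stoichiometry requires (5/4) × 14.21 = 17.76 mol O2; 37.90 mol is available, so NH3 is limiting.
n(H2O) = (6/4) × 14.21 = 21.32 mol
V(H2O) = nRT/P = 21.32 × 0.08206 × 460.15 / 1.40 = 575.0 L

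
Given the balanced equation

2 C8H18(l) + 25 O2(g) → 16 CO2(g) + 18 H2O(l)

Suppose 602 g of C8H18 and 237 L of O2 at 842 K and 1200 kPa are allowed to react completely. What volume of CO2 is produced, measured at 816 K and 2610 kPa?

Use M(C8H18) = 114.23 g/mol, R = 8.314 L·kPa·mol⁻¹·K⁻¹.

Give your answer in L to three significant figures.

n(C8H18) = 602 / 114.23 = 5.270 mol
n(O2) = PV/RT = (1200 × 237) / (8.314 × 842) = 40.63 mol
For 5.270 mol C8H18, stoichiometry requires (25/2) × 5.270 = 65.88 mol O2; 40.63 mol is available, so O2 is limiting.
n(CO2) = (16/25) × 40.63 = 26.00 mol
V(CO2) = nRT/P = 26.00 × 8.314 × 816 / 2610 = 67.58 L

67.6 L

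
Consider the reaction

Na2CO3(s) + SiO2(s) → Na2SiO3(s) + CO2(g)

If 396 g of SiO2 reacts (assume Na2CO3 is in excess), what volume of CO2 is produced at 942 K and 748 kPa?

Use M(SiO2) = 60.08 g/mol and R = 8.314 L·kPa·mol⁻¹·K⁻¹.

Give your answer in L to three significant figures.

n(SiO2) = 396.0 / 60.08 = 6.591 mol
n(CO2) = (1/1) × 6.591 = 6.591 mol
V = nRT/P = 6.591 × 8.314 × 942 / 748 = 69.01 L

69.0 L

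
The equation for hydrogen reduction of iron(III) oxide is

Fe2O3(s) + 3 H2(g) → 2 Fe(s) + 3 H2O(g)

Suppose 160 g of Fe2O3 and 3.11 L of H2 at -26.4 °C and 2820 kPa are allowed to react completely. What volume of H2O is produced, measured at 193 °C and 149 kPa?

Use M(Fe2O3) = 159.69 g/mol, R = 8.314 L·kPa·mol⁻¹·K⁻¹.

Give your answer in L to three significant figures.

n(Fe2O3) = 160 / 159.69 = 1.002 mol
n(H2) = PV/RT = (2820 × 3.11) / (8.314 × 246.75) = 4.275 mol
For 1.002 mol Fe2O3, stoichiometry requires (3/1) × 1.002 = 3.006 mol H2; 4.275 mol is available, so Fe2O3 is limiting.
n(H2O) = (3/1) × 1.002 = 3.006 mol
V(H2O) = nRT/P = 3.006 × 8.314 × 466.15 / 149 = 78.19 L

78.2 L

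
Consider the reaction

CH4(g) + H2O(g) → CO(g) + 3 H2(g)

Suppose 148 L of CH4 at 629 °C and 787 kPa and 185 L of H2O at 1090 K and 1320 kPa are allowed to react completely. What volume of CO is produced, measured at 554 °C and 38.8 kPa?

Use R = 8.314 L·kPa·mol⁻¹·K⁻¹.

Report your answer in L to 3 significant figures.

n(CH4) = PV/RT = (787 × 148) / (8.314 × 902.15) = 15.53 mol
n(H2O) = PV/RT = (1320 × 185) / (8.314 × 1090) = 26.95 mol
For 15.53 mol CH4, stoichiometry requires (1/1) × 15.53 = 15.53 mol H2O; 26.95 mol is available, so CH4 is limiting.
n(CO) = (1/1) × 15.53 = 15.53 mol
V(CO) = nRT/P = 15.53 × 8.314 × 827.15 / 38.8 = 2753 L

2750 L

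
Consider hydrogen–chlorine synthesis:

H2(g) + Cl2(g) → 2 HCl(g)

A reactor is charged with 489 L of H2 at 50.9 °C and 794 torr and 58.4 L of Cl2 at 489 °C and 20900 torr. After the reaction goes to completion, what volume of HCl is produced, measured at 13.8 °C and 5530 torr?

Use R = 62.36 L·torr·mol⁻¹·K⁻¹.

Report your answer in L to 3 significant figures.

124 L

n(H2) = PV/RT = (794 × 489) / (62.36 × 324.05) = 19.21 mol
n(Cl2) = PV/RT = (20900 × 58.4) / (62.36 × 762.15) = 25.68 mol
For 19.21 mol H2, stoichiometry requires (1/1) × 19.21 = 19.21 mol Cl2; 25.68 mol is available, so H2 is limiting.
n(HCl) = (2/1) × 19.21 = 38.42 mol
V(HCl) = nRT/P = 38.42 × 62.36 × 286.95 / 5530 = 124.3 L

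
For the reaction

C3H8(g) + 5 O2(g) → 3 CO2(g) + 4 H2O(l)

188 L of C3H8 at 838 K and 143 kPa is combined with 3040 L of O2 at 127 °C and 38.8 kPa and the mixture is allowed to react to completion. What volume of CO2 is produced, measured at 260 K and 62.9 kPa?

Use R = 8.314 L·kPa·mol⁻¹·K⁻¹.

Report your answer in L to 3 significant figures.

n(C3H8) = PV/RT = (143 × 188) / (8.314 × 838) = 3.859 mol
n(O2) = PV/RT = (38.8 × 3040) / (8.314 × 400.15) = 35.45 mol
For 3.859 mol C3H8, stoichiometry requires (5/1) × 3.859 = 19.30 mol O2; 35.45 mol is available, so C3H8 is limiting.
n(CO2) = (3/1) × 3.859 = 11.58 mol
V(CO2) = nRT/P = 11.58 × 8.314 × 260 / 62.9 = 398.0 L

398 L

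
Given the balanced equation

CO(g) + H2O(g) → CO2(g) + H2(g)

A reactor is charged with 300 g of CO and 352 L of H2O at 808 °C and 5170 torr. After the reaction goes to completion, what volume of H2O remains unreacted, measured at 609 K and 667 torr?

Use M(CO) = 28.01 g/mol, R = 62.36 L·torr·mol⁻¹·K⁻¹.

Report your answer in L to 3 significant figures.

927 L

n(CO) = 300 / 28.01 = 10.71 mol
n(H2O) = PV/RT = (5170 × 352) / (62.36 × 1081.15) = 26.99 mol
For 10.71 mol CO, stoichiometry requires (1/1) × 10.71 = 10.71 mol H2O; 26.99 mol is available, so CO is limiting.
n(H2O) consumed = (1/1) × 10.71 = 10.71 mol; remaining = 26.99 − 10.71 = 16.28 mol
V(H2O) = nRT/P = 16.28 × 62.36 × 609 / 667 = 926.9 L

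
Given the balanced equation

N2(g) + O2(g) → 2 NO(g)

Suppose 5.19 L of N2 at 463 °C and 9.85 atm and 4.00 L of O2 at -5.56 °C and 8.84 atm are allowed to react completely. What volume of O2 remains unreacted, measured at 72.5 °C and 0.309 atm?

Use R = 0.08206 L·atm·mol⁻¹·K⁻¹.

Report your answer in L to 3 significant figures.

70.1 L

n(N2) = PV/RT = (9.85 × 5.19) / (0.08206 × 736.15) = 0.8463 mol
n(O2) = PV/RT = (8.84 × 4.00) / (0.08206 × 267.59) = 1.610 mol
For 0.8463 mol N2, stoichiometry requires (1/1) × 0.8463 = 0.8463 mol O2; 1.610 mol is available, so N2 is limiting.
n(O2) consumed = (1/1) × 0.8463 = 0.8463 mol; remaining = 1.610 − 0.8463 = 0.7637 mol
V(O2) = nRT/P = 0.7637 × 0.08206 × 345.65 / 0.309 = 70.10 L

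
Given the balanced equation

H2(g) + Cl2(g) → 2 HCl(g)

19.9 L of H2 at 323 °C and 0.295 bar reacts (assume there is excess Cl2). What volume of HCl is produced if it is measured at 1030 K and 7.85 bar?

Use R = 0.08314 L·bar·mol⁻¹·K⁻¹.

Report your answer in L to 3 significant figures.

n(H2) = PV/RT = (0.295 × 19.9) / (0.08314 × 596.15) = 0.1184 mol
n(HCl) = (2/1) × 0.1184 = 0.2368 mol
V = nRT/P = 0.2368 × 0.08314 × 1030 / 7.85 = 2.583 L

2.58 L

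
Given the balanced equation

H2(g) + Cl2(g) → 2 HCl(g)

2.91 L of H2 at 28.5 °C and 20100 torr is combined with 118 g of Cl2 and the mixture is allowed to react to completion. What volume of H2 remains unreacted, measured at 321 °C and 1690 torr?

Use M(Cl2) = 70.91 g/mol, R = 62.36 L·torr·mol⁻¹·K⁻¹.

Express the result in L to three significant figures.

31.7 L

n(H2) = PV/RT = (20100 × 2.91) / (62.36 × 301.65) = 3.109 mol
n(Cl2) = 118 / 70.91 = 1.664 mol
For 3.109 mol H2, stoichiometry requires (1/1) × 3.109 = 3.109 mol Cl2; 1.664 mol is available, so Cl2 is limiting.
n(H2) consumed = (1/1) × 1.664 = 1.664 mol; remaining = 3.109 − 1.664 = 1.445 mol
V(H2) = nRT/P = 1.445 × 62.36 × 594.15 / 1690 = 31.68 L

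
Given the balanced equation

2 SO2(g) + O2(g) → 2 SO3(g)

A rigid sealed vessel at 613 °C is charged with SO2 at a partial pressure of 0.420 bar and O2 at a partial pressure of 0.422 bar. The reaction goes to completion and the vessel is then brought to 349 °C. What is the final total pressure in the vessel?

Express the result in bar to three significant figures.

0.444 bar

Because the vessel is rigid and T is held at 613 °C, work the stoichiometry in partial pressures (P_i = n_iRT/V).
P(O2) required for 0.420 bar of SO2 = (1/2) × 0.420 = 0.2100 bar; available 0.422 bar, so SO2 is limiting.
P(O2) remaining = 0.422 − (1/2) × 0.420 = 0.2120 bar
P(gaseous products) = (2)/2 × 0.420 = 0.4200 bar
P_total at 613 °C = 0.2120 + 0.4200 = 0.6320 bar
Scaling to 349 °C: P = 0.6320 × 622.15/886.15 = 0.4437 bar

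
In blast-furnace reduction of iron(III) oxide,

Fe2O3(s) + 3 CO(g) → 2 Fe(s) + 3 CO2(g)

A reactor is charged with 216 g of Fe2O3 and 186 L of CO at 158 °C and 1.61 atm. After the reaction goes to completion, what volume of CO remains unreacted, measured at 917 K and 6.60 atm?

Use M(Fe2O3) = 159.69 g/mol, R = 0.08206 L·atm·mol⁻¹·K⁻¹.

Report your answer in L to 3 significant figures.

n(Fe2O3) = 216 / 159.69 = 1.353 mol
n(CO) = PV/RT = (1.61 × 186) / (0.08206 × 431.15) = 8.464 mol
For 1.353 mol Fe2O3, stoichiometry requires (3/1) × 1.353 = 4.059 mol CO; 8.464 mol is available, so Fe2O3 is limiting.
n(CO) consumed = (3/1) × 1.353 = 4.059 mol; remaining = 8.464 − 4.059 = 4.405 mol
V(CO) = nRT/P = 4.405 × 0.08206 × 917 / 6.60 = 50.22 L

50.2 L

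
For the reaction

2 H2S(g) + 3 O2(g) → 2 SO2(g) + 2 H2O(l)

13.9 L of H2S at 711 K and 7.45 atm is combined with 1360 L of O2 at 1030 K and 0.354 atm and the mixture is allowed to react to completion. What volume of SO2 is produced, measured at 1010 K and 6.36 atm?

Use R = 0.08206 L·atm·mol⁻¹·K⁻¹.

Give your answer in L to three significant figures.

23.1 L

n(H2S) = PV/RT = (7.45 × 13.9) / (0.08206 × 711) = 1.775 mol
n(O2) = PV/RT = (0.354 × 1360) / (0.08206 × 1030) = 5.696 mol
For 1.775 mol H2S, stoichiometry requires (3/2) × 1.775 = 2.662 mol O2; 5.696 mol is available, so H2S is limiting.
n(SO2) = (2/2) × 1.775 = 1.775 mol
V(SO2) = nRT/P = 1.775 × 0.08206 × 1010 / 6.36 = 23.13 L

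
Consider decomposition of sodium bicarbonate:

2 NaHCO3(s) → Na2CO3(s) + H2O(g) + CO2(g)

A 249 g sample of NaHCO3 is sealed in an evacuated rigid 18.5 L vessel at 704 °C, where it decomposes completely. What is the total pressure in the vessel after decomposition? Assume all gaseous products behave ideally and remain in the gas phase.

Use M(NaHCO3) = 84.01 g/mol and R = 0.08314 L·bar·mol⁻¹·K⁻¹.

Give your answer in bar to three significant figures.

n(NaHCO3) = 249 / 84.01 = 2.964 mol
n(gas produced) = (2/2) × 2.964 = 2.964 mol
P = nRT/V = 2.964 × 0.08314 × 977.15 / 18.5 = 13.02 bar

13.0 bar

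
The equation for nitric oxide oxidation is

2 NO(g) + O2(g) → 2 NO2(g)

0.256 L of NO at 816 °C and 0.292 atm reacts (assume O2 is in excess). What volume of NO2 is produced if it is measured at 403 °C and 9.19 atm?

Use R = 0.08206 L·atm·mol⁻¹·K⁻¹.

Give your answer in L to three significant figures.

0.00505 L

n(NO) = PV/RT = (0.292 × 0.256) / (0.08206 × 1089.15) = 0.0008364 mol
n(NO2) = (2/2) × 0.0008364 = 0.0008364 mol
V = nRT/P = 0.0008364 × 0.08206 × 676.15 / 9.19 = 0.005050 L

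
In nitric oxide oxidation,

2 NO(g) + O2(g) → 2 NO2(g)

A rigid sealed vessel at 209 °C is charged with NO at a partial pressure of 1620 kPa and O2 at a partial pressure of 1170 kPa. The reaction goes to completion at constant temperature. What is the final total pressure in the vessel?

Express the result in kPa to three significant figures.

At constant V, partial pressures at 209 °C are proportional to moles, so apply stoichiometry directly to pressures.
P(O2) required for 1620 kPa of NO = (1/2) × 1620 = 810.0 kPa; available 1170 kPa, so NO is limiting.
P(O2) remaining = 1170 − (1/2) × 1620 = 360.0 kPa
P(gaseous products) = (2)/2 × 1620 = 1620 kPa
P_total at 209 °C = 360.0 + 1620 = 1980 kPa

1980 kPa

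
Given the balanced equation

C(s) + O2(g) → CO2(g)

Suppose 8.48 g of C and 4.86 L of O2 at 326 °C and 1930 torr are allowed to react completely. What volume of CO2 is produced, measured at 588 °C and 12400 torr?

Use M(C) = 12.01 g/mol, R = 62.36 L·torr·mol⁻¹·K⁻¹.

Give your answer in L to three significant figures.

1.09 L

n(C) = 8.48 / 12.01 = 0.7061 mol
n(O2) = PV/RT = (1930 × 4.86) / (62.36 × 599.15) = 0.2510 mol
For 0.7061 mol C, stoichiometry requires (1/1) × 0.7061 = 0.7061 mol O2; 0.2510 mol is available, so O2 is limiting.
n(CO2) = (1/1) × 0.2510 = 0.2510 mol
V(CO2) = nRT/P = 0.2510 × 62.36 × 861.15 / 12400 = 1.087 L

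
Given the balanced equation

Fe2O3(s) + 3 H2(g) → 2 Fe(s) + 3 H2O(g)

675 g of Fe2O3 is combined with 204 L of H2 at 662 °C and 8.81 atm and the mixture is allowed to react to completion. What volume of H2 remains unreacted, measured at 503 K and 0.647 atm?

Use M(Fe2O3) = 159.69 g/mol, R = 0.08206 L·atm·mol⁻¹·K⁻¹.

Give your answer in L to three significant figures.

685 L

n(Fe2O3) = 675 / 159.69 = 4.227 mol
n(H2) = PV/RT = (8.81 × 204) / (0.08206 × 935.15) = 23.42 mol
For 4.227 mol Fe2O3, stoichiometry requires (3/1) × 4.227 = 12.68 mol H2; 23.42 mol is available, so Fe2O3 is limiting.
n(H2) consumed = (3/1) × 4.227 = 12.68 mol; remaining = 23.42 − 12.68 = 10.74 mol
V(H2) = nRT/P = 10.74 × 0.08206 × 503 / 0.647 = 685.2 L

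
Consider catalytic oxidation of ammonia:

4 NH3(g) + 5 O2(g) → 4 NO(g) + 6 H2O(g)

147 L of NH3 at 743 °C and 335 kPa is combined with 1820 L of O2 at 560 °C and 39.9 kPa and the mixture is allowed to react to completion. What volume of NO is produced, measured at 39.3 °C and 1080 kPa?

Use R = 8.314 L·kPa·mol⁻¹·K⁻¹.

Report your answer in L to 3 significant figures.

14.0 L

n(NH3) = PV/RT = (335 × 147) / (8.314 × 1016.15) = 5.829 mol
n(O2) = PV/RT = (39.9 × 1820) / (8.314 × 833.15) = 10.48 mol
For 5.829 mol NH3, stoichiometry requires (5/4) × 5.829 = 7.286 mol O2; 10.48 mol is available, so NH3 is limiting.
n(NO) = (4/4) × 5.829 = 5.829 mol
V(NO) = nRT/P = 5.829 × 8.314 × 312.45 / 1080 = 14.02 L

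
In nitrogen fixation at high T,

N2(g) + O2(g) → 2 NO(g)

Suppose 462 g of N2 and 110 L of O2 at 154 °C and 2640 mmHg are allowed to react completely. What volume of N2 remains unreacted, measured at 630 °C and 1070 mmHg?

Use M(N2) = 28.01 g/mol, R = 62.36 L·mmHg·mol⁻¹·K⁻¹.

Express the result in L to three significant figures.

294 L

n(N2) = 462 / 28.01 = 16.49 mol
n(O2) = PV/RT = (2640 × 110) / (62.36 × 427.15) = 10.90 mol
For 16.49 mol N2, stoichiometry requires (1/1) × 16.49 = 16.49 mol O2; 10.90 mol is available, so O2 is limiting.
n(N2) consumed = (1/1) × 10.90 = 10.90 mol; remaining = 16.49 − 10.90 = 5.590 mol
V(N2) = nRT/P = 5.590 × 62.36 × 903.15 / 1070 = 294.2 L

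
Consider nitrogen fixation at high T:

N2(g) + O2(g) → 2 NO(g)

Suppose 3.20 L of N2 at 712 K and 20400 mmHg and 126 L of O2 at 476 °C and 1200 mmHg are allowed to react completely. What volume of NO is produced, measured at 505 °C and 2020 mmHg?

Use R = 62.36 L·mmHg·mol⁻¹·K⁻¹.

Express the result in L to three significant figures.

n(N2) = PV/RT = (20400 × 3.20) / (62.36 × 712) = 1.470 mol
n(O2) = PV/RT = (1200 × 126) / (62.36 × 749.15) = 3.237 mol
For 1.470 mol N2, stoichiometry requires (1/1) × 1.470 = 1.470 mol O2; 3.237 mol is available, so N2 is limiting.
n(NO) = (2/1) × 1.470 = 2.940 mol
V(NO) = nRT/P = 2.940 × 62.36 × 778.15 / 2020 = 70.63 L

70.6 L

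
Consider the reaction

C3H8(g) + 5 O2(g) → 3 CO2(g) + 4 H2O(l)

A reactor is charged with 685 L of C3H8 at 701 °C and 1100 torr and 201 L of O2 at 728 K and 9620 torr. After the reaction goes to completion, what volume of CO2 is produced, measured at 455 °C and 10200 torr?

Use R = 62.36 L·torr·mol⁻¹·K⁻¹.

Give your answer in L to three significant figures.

114 L

n(C3H8) = PV/RT = (1100 × 685) / (62.36 × 974.15) = 12.40 mol
n(O2) = PV/RT = (9620 × 201) / (62.36 × 728) = 42.59 mol
For 12.40 mol C3H8, stoichiometry requires (5/1) × 12.40 = 62.00 mol O2; 42.59 mol is available, so O2 is limiting.
n(CO2) = (3/5) × 42.59 = 25.55 mol
V(CO2) = nRT/P = 25.55 × 62.36 × 728.15 / 10200 = 113.7 L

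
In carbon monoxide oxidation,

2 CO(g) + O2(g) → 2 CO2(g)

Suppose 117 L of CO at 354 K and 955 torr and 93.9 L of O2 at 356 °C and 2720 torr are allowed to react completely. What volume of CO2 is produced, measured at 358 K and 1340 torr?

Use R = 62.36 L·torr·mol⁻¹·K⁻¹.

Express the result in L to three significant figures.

84.3 L

n(CO) = PV/RT = (955 × 117) / (62.36 × 354) = 5.062 mol
n(O2) = PV/RT = (2720 × 93.9) / (62.36 × 629.15) = 6.510 mol
For 5.062 mol CO, stoichiometry requires (1/2) × 5.062 = 2.531 mol O2; 6.510 mol is available, so CO is limiting.
n(CO2) = (2/2) × 5.062 = 5.062 mol
V(CO2) = nRT/P = 5.062 × 62.36 × 358 / 1340 = 84.33 L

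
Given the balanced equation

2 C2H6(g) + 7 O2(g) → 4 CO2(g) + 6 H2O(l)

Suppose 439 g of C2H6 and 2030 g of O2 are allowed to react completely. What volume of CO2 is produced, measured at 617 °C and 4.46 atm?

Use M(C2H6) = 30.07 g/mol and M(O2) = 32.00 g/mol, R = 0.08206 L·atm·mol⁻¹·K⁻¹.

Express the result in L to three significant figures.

n(C2H6) = 439 / 30.07 = 14.60 mol
n(O2) = 2030 / 32.00 = 63.44 mol
For 14.60 mol C2H6, stoichiometry requires (7/2) × 14.60 = 51.10 mol O2; 63.44 mol is available, so C2H6 is limiting.
n(CO2) = (4/2) × 14.60 = 29.20 mol
V(CO2) = nRT/P = 29.20 × 0.08206 × 890.15 / 4.46 = 478.2 L

478 L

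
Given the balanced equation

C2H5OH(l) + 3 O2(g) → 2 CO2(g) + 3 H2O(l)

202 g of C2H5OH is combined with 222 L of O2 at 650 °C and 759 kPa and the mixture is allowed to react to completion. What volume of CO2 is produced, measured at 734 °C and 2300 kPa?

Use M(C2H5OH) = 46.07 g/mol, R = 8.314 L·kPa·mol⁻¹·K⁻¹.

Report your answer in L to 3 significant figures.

31.9 L

n(C2H5OH) = 202 / 46.07 = 4.385 mol
n(O2) = PV/RT = (759 × 222) / (8.314 × 923.15) = 21.95 mol
For 4.385 mol C2H5OH, stoichiometry requires (3/1) × 4.385 = 13.15 mol O2; 21.95 mol is available, so C2H5OH is limiting.
n(CO2) = (2/1) × 4.385 = 8.770 mol
V(CO2) = nRT/P = 8.770 × 8.314 × 1007.15 / 2300 = 31.93 L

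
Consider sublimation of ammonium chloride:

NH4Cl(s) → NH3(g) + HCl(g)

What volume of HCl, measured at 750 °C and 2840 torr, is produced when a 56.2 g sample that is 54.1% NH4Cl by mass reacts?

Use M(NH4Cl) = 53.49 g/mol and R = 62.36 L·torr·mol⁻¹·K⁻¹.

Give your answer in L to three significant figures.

mass of NH4Cl = 56.2 × 54.1/100 = 30.40 g
n(NH4Cl) = 30.40 / 53.49 = 0.5683 mol
n(HCl) = (1/1) × 0.5683 = 0.5683 mol
V = nRT/P = 0.5683 × 62.36 × 1023.15 / 2840 = 12.77 L

12.8 L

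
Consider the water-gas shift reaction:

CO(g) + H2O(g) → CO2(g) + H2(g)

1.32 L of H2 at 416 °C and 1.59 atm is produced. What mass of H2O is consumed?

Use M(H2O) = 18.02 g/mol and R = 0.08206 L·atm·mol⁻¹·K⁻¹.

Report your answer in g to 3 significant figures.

0.669 g

n(H2) = PV/RT = (1.59 × 1.32) / (0.08206 × 689.15) = 0.03711 mol
n(H2O) = (1/1) × 0.03711 = 0.03711 mol
m(H2O) = 0.03711 × 18.02 = 0.6687 g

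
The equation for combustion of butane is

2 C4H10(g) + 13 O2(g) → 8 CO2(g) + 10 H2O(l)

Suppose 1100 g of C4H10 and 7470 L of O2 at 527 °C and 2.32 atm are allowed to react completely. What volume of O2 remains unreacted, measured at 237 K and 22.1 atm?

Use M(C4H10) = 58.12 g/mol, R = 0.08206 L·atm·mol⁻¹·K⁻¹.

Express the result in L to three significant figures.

n(C4H10) = 1100 / 58.12 = 18.93 mol
n(O2) = PV/RT = (2.32 × 7470) / (0.08206 × 800.15) = 263.9 mol
For 18.93 mol C4H10, stoichiometry requires (13/2) × 18.93 = 123.0 mol O2; 263.9 mol is available, so C4H10 is limiting.
n(O2) consumed = (13/2) × 18.93 = 123.0 mol; remaining = 263.9 − 123.0 = 140.9 mol
V(O2) = nRT/P = 140.9 × 0.08206 × 237 / 22.1 = 124.0 L

124 L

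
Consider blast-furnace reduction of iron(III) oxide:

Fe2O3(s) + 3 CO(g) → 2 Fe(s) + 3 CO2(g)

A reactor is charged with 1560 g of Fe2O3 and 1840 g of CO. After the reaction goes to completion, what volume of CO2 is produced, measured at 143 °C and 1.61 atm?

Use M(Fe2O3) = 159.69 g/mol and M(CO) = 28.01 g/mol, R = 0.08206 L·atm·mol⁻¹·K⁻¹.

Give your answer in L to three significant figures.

622 L

n(Fe2O3) = 1560 / 159.69 = 9.769 mol
n(CO) = 1840 / 28.01 = 65.69 mol
For 9.769 mol Fe2O3, stoichiometry requires (3/1) × 9.769 = 29.31 mol CO; 65.69 mol is available, so Fe2O3 is limiting.
n(CO2) = (3/1) × 9.769 = 29.31 mol
V(CO2) = nRT/P = 29.31 × 0.08206 × 416.15 / 1.61 = 621.7 L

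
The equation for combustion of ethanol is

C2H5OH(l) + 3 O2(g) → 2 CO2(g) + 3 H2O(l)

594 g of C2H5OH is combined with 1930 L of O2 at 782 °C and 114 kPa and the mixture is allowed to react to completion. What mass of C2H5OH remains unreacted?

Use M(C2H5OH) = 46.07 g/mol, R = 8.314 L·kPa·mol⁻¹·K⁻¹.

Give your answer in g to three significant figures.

209 g

n(C2H5OH) = 594 / 46.07 = 12.89 mol
n(O2) = PV/RT = (114 × 1930) / (8.314 × 1055.15) = 25.08 mol
For 12.89 mol C2H5OH, stoichiometry requires (3/1) × 12.89 = 38.67 mol O2; 25.08 mol is available, so O2 is limiting.
n(C2H5OH) consumed = (1/3) × 25.08 = 8.360 mol; remaining = 12.89 − 8.360 = 4.530 mol
m(C2H5OH) = 4.530 × 46.07 = 208.7 g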